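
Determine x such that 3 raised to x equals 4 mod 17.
12

Baby-step giant-step with step n = ⌈√17⌉ = 5.
Baby steps 3^j mod 17 (j:value) for j=0..4: 0:1, 1:3, 2:9, 3:10, 4:13.
Giant-step multiplier: 3^(-5) ≡ 3^(16-5) = 3^11 ≡ 7 (mod 17).
Giant steps γ_i = 4·7^i mod 17: γ_0=4, γ_1=11, γ_2=9 (in table at j=2).
x = i·n + j = 2·5 + 2 = 12.
Check: 3^12 ≡ 4 (mod 17).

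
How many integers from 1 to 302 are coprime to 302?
150

302 = 2 × 151
φ(n) = n × ∏(1 - 1/p) for each prime p dividing n
φ(302) = 302 × (1 - 1/2) × (1 - 1/151) = 150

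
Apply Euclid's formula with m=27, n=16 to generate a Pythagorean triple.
(473, 864, 985)

Euclid's formula: a = m² - n², b = 2mn, c = m² + n²
m = 27, n = 16
a = 27² - 16² = 729 - 256 = 473
b = 2 × 27 × 16 = 864
c = 27² + 16² = 729 + 256 = 985
Verification: 473² + 864² = 223729 + 746496 = 970225 = 985² ✓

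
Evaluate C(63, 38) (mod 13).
0

Using Lucas' theorem:
Write n=63 and k=38 in base 13:
n in base 13: [4, 11]
k in base 13: [2, 12]
C(63,38) mod 13 = ∏ C(n_i, k_i) mod 13
Digit binomials (mod 13): C(4,2) = 6; C(11,12) = 0 (k_i > n_i)
Product: 6 × 0 = 0 ≡ 0 (mod 13)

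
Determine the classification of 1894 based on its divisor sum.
deficient

Proper divisors of 1894: sum = 1 + 2 + 947 = 950
Since 950 < 1894, 1894 is deficient.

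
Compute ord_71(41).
14

71 is prime, so ord(41) divides φ(71) = 70.
Divisors of 70: 1, 2, 5, 7, 10, 14, 35, 70.
Repeated squaring: 41^1 ≡ 41, 41^2 ≡ 48, 41^4 ≡ 32, 41^8 ≡ 30, 41^16 ≡ 48, 41^32 ≡ 32, 41^64 ≡ 30 (mod 71).
Test 41^d mod 71 for each divisor d in increasing order:
41^1 ≡ 41
41^2 ≡ 48
41^5 = 41^4·41^1 ≡ 34
41^7 = 41^4·41^2·41^1 ≡ 70
41^10 = 41^8·41^2 ≡ 20
41^14 = 41^8·41^4·41^2 ≡ 1  ← first divisor giving 1
The order is 14.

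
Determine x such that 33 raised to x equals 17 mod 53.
14

Baby-step giant-step with step n = ⌈√53⌉ = 8.
Baby steps 33^j mod 53 (j:value) for j=0..7: 0:1, 1:33, 2:29, 3:3, 4:46, 5:34, 6:9, 7:32.
Giant-step multiplier: 33^(-8) ≡ 33^(52-8) = 33^44 ≡ 13 (mod 53).
Giant steps γ_i = 17·13^i mod 53: γ_0=17, γ_1=9 (in table at j=6).
x = i·n + j = 1·8 + 6 = 14.
Check: 33^14 ≡ 17 (mod 53).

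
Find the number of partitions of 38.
26015

p(n) counts ways to write n as a sum of positive integers (order ignored).
Euler's pentagonal recurrence: p(k) = p(k-1) + p(k-2) - p(k-5) - p(k-7) + p(k-12) + p(k-15) - ... (offsets j(3j∓1)/2, signs ++--, p(0)=1, p(<0)=0).
DP table for k = 0..37: p(0)=1, p(1)=1, p(2)=2, p(3)=3, p(4)=5, p(5)=7, p(6)=11, p(7)=15, p(8)=22, p(9)=30, p(10)=42, p(11)=56, p(12)=77, p(13)=101, p(14)=135, p(15)=176, p(16)=231, p(17)=297, p(18)=385, p(19)=490, p(20)=627, p(21)=792, p(22)=1002, p(23)=1255, p(24)=1575, p(25)=1958, p(26)=2436, p(27)=3010, p(28)=3718, p(29)=4565, p(30)=5604, p(31)=6842, p(32)=8349, p(33)=10143, p(34)=12310, p(35)=14883, p(36)=17977, p(37)=21637.
Final step: p(38) = p(37) + p(36) - p(33) - p(31) + p(26) + p(23) - p(16) - p(12) + p(3)
= 21637 + 17977 - 10143 - 6842 + 2436 + 1255 - 231 - 77 + 3
= 26015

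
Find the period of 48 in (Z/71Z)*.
7

71 is prime, so ord(48) divides φ(71) = 70.
Divisors of 70: 1, 2, 5, 7, 10, 14, 35, 70.
Repeated squaring: 48^1 ≡ 48, 48^2 ≡ 32, 48^4 ≡ 30, 48^8 ≡ 48, 48^16 ≡ 32, 48^32 ≡ 30, 48^64 ≡ 48 (mod 71).
Test 48^d mod 71 for each divisor d in increasing order:
48^1 ≡ 48
48^2 ≡ 32
48^5 = 48^4·48^1 ≡ 20
48^7 = 48^4·48^2·48^1 ≡ 1  ← first divisor giving 1
The order is 7.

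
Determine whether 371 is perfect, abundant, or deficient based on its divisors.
deficient

Proper divisors of 371: sum = 1 + 7 + 53 = 61
Since 61 < 371, 371 is deficient.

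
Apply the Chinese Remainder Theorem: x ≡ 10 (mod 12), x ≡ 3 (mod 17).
190

Using Chinese Remainder Theorem:
M = 12 × 17 = 204
M1 = 17, M2 = 12
y1 = 17^(-1) mod 12 = 5
y2 = 12^(-1) mod 17 = 10
x = (10×17×5 + 3×12×10) mod 204 = 190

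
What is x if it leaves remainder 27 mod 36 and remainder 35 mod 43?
207

Using Chinese Remainder Theorem:
M = 36 × 43 = 1548
M1 = 43, M2 = 36
y1 = 43^(-1) mod 36 = 31
y2 = 36^(-1) mod 43 = 6
x = (27×43×31 + 35×36×6) mod 1548 = 207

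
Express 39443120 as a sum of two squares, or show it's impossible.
Not possible

Factorization: 39443120 = 2^4 × 5 × 79^3
By Fermat: n is sum of two squares iff every prime p ≡ 3 (mod 4) appears to even power.
Prime(s) ≡ 3 (mod 4) with odd exponent: [(79, 3)]
Therefore 39443120 cannot be expressed as a² + b².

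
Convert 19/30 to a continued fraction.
[0; 1, 1, 1, 2, 1, 2]

Euclidean algorithm steps:
19 = 0 × 30 + 19
30 = 1 × 19 + 11
19 = 1 × 11 + 8
11 = 1 × 8 + 3
8 = 2 × 3 + 2
3 = 1 × 2 + 1
2 = 2 × 1 + 0
Continued fraction: [0; 1, 1, 1, 2, 1, 2]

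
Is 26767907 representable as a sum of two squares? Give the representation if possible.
Not possible

Factorization: 26767907 = 67^3 × 89
By Fermat: n is sum of two squares iff every prime p ≡ 3 (mod 4) appears to even power.
Prime(s) ≡ 3 (mod 4) with odd exponent: [(67, 3)]
Therefore 26767907 cannot be expressed as a² + b².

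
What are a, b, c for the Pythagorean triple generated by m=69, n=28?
(3977, 3864, 5545)

Euclid's formula: a = m² - n², b = 2mn, c = m² + n²
m = 69, n = 28
a = 69² - 28² = 4761 - 784 = 3977
b = 2 × 69 × 28 = 3864
c = 69² + 28² = 4761 + 784 = 5545
Verification: 3977² + 3864² = 15816529 + 14930496 = 30747025 = 5545² ✓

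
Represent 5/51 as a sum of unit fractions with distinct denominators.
1/11 + 1/141 + 1/26367

Greedy algorithm:
5/51: ceiling(51/5) = 11, use 1/11
4/561: ceiling(561/4) = 141, use 1/141
1/26367: ceiling(26367/1) = 26367, use 1/26367
Result: 5/51 = 1/11 + 1/141 + 1/26367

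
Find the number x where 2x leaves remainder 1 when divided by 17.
9

gcd(2, 17) = 1, so the inverse exists.
Extended Euclidean algorithm on (17, 2):
17 = 8 × 2 + 1  ⟹  1 = (1)·17 + (-8)·2
So (-8)·2 ≡ 1 (mod 17), i.e. 2^(-1) ≡ -8 ≡ 9 (mod 17).
Check: 2 × 9 = 18 ≡ 1 (mod 17)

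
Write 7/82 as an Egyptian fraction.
1/12 + 1/492

Greedy algorithm:
7/82: ceiling(82/7) = 12, use 1/12
1/492: ceiling(492/1) = 492, use 1/492
Result: 7/82 = 1/12 + 1/492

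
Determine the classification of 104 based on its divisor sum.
abundant

Proper divisors of 104: sum = 1 + 2 + 4 + 8 + 13 + 26 + 52 = 106
Since 106 > 104, 104 is abundant.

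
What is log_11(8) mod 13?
9

Baby-step giant-step with step n = ⌈√13⌉ = 4.
Baby steps 11^j mod 13 (j:value) for j=0..3: 0:1, 1:11, 2:4, 3:5.
Giant-step multiplier: 11^(-4) ≡ 11^(12-4) = 11^8 ≡ 9 (mod 13).
Giant steps γ_i = 8·9^i mod 13: γ_0=8, γ_1=7, γ_2=11 (in table at j=1).
x = i·n + j = 2·4 + 1 = 9.
Check: 11^9 ≡ 8 (mod 13).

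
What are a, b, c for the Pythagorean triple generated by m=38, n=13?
(1275, 988, 1613)

Euclid's formula: a = m² - n², b = 2mn, c = m² + n²
m = 38, n = 13
a = 38² - 13² = 1444 - 169 = 1275
b = 2 × 38 × 13 = 988
c = 38² + 13² = 1444 + 169 = 1613
Verification: 1275² + 988² = 1625625 + 976144 = 2601769 = 1613² ✓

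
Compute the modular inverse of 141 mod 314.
49

gcd(141, 314) = 1, so the inverse exists.
Extended Euclidean algorithm on (314, 141):
314 = 2 × 141 + 32  ⟹  32 = (1)·314 + (-2)·141
141 = 4 × 32 + 13  ⟹  13 = (-4)·314 + (9)·141
32 = 2 × 13 + 6  ⟹  6 = (9)·314 + (-20)·141
13 = 2 × 6 + 1  ⟹  1 = (-22)·314 + (49)·141
So (49)·141 ≡ 1 (mod 314), i.e. 141^(-1) ≡ 49 (mod 314).
Check: 141 × 49 = 6909 ≡ 1 (mod 314)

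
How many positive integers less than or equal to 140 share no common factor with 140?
48

140 = 2^2 × 5 × 7
φ(n) = n × ∏(1 - 1/p) for each prime p dividing n
φ(140) = 140 × (1 - 1/2) × (1 - 1/5) × (1 - 1/7) = 48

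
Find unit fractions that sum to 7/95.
1/14 + 1/444 + 1/295260

Greedy algorithm:
7/95: ceiling(95/7) = 14, use 1/14
3/1330: ceiling(1330/3) = 444, use 1/444
1/295260: ceiling(295260/1) = 295260, use 1/295260
Result: 7/95 = 1/14 + 1/444 + 1/295260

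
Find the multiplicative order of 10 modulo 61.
60

61 is prime, so ord(10) divides φ(61) = 60.
Divisors of 60: 1, 2, 3, 4, 5, 6, 10, 12, 15, 20, 30, 60.
Repeated squaring: 10^1 ≡ 10, 10^2 ≡ 39, 10^4 ≡ 57, 10^8 ≡ 16, 10^16 ≡ 12, 10^32 ≡ 22 (mod 61).
Test 10^d mod 61 for each divisor d in increasing order:
10^1 ≡ 10
10^2 ≡ 39
10^3 = 10^2·10^1 ≡ 24
10^4 ≡ 57
10^5 = 10^4·10^1 ≡ 21
10^6 = 10^4·10^2 ≡ 27
10^10 = 10^8·10^2 ≡ 14
10^12 = 10^8·10^4 ≡ 58
10^15 = 10^8·10^4·10^2·10^1 ≡ 50
10^20 = 10^16·10^4 ≡ 13
10^30 = 10^16·10^8·10^4·10^2 ≡ 60
10^60 = 10^32·10^16·10^8·10^4 ≡ 1  ← first divisor giving 1
The order is 60.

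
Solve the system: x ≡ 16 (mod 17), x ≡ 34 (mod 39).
424

Using Chinese Remainder Theorem:
M = 17 × 39 = 663
M1 = 39, M2 = 17
y1 = 39^(-1) mod 17 = 7
y2 = 17^(-1) mod 39 = 23
x = (16×39×7 + 34×17×23) mod 663 = 424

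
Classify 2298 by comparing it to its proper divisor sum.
abundant

Proper divisors of 2298: sum = 1 + 2 + 3 + 6 + 383 + 766 + 1149 = 2310
Since 2310 > 2298, 2298 is abundant.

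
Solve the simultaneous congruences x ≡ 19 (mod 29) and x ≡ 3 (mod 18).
309

Using Chinese Remainder Theorem:
M = 29 × 18 = 522
M1 = 18, M2 = 29
y1 = 18^(-1) mod 29 = 21
y2 = 29^(-1) mod 18 = 5
x = (19×18×21 + 3×29×5) mod 522 = 309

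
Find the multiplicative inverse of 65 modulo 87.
83

gcd(65, 87) = 1, so the inverse exists.
Extended Euclidean algorithm on (87, 65):
87 = 1 × 65 + 22  ⟹  22 = (1)·87 + (-1)·65
65 = 2 × 22 + 21  ⟹  21 = (-2)·87 + (3)·65
22 = 1 × 21 + 1  ⟹  1 = (3)·87 + (-4)·65
So (-4)·65 ≡ 1 (mod 87), i.e. 65^(-1) ≡ -4 ≡ 83 (mod 87).
Check: 65 × 83 = 5395 ≡ 1 (mod 87)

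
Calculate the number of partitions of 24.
1575

p(n) counts ways to write n as a sum of positive integers (order ignored).
Euler's pentagonal recurrence: p(k) = p(k-1) + p(k-2) - p(k-5) - p(k-7) + p(k-12) + p(k-15) - ... (offsets j(3j∓1)/2, signs ++--, p(0)=1, p(<0)=0).
DP table for k = 0..23: p(0)=1, p(1)=1, p(2)=2, p(3)=3, p(4)=5, p(5)=7, p(6)=11, p(7)=15, p(8)=22, p(9)=30, p(10)=42, p(11)=56, p(12)=77, p(13)=101, p(14)=135, p(15)=176, p(16)=231, p(17)=297, p(18)=385, p(19)=490, p(20)=627, p(21)=792, p(22)=1002, p(23)=1255.
Final step: p(24) = p(23) + p(22) - p(19) - p(17) + p(12) + p(9) - p(2)
= 1255 + 1002 - 490 - 297 + 77 + 30 - 2
= 1575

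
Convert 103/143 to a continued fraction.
[0; 1, 2, 1, 1, 2, 1, 5]

Euclidean algorithm steps:
103 = 0 × 143 + 103
143 = 1 × 103 + 40
103 = 2 × 40 + 23
40 = 1 × 23 + 17
23 = 1 × 17 + 6
17 = 2 × 6 + 5
6 = 1 × 5 + 1
5 = 5 × 1 + 0
Continued fraction: [0; 1, 2, 1, 1, 2, 1, 5]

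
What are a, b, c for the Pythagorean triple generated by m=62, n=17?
(3555, 2108, 4133)

Euclid's formula: a = m² - n², b = 2mn, c = m² + n²
m = 62, n = 17
a = 62² - 17² = 3844 - 289 = 3555
b = 2 × 62 × 17 = 2108
c = 62² + 17² = 3844 + 289 = 4133
Verification: 3555² + 2108² = 12638025 + 4443664 = 17081689 = 4133² ✓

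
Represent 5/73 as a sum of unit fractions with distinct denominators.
1/15 + 1/548 + 1/600060

Greedy algorithm:
5/73: ceiling(73/5) = 15, use 1/15
2/1095: ceiling(1095/2) = 548, use 1/548
1/600060: ceiling(600060/1) = 600060, use 1/600060
Result: 5/73 = 1/15 + 1/548 + 1/600060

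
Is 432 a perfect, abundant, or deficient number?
abundant

Proper divisors of 432: sum = 1 + 2 + 3 + 4 + 6 + 8 + 9 + 12 + ... + 72 + 108 + 144 + 216 (19 divisors) = 808
Since 808 > 432, 432 is abundant.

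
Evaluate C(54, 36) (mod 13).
0

Using Lucas' theorem:
Write n=54 and k=36 in base 13:
n in base 13: [4, 2]
k in base 13: [2, 10]
C(54,36) mod 13 = ∏ C(n_i, k_i) mod 13
Digit binomials (mod 13): C(4,2) = 6; C(2,10) = 0 (k_i > n_i)
Product: 6 × 0 = 0 ≡ 0 (mod 13)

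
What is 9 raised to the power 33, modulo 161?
1

Repeated squaring. Binary of 33 = 100001.
9^1 ≡ 9 (mod 161); 9^2 ≡ 81 (mod 161); 9^4 ≡ 121 (mod 161); 9^8 ≡ 151 (mod 161); 9^16 ≡ 100 (mod 161); 9^32 ≡ 18 (mod 161)
9^33 = 9^1 × 9^32 ≡ 1 (mod 161)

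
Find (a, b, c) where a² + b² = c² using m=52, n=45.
(679, 4680, 4729)

Euclid's formula: a = m² - n², b = 2mn, c = m² + n²
m = 52, n = 45
a = 52² - 45² = 2704 - 2025 = 679
b = 2 × 52 × 45 = 4680
c = 52² + 45² = 2704 + 2025 = 4729
Verification: 679² + 4680² = 461041 + 21902400 = 22363441 = 4729² ✓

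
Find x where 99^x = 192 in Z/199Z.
107

Baby-step giant-step with step n = ⌈√199⌉ = 15.
Baby steps 99^j mod 199 (j:value) for j=0..14: 0:1, 1:99, 2:50, 3:174, 4:112, 5:143, 6:28, 7:185, 8:7, 9:96, 10:151, 11:24, 12:187, 13:6, 14:196.
Giant-step multiplier: 99^(-15) ≡ 99^(198-15) = 99^183 ≡ 67 (mod 199).
Giant steps γ_i = 192·67^i mod 199: γ_0=192, γ_1=128, γ_2=19, γ_3=79, γ_4=119, γ_5=13, γ_6=75, γ_7=50 (in table at j=2).
x = i·n + j = 7·15 + 2 = 107.
Check: 99^107 ≡ 192 (mod 199).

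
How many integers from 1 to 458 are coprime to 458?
228

458 = 2 × 229
φ(n) = n × ∏(1 - 1/p) for each prime p dividing n
φ(458) = 458 × (1 - 1/2) × (1 - 1/229) = 228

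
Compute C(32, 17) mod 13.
4

Using Lucas' theorem:
Write n=32 and k=17 in base 13:
n in base 13: [2, 6]
k in base 13: [1, 4]
C(32,17) mod 13 = ∏ C(n_i, k_i) mod 13
Digit binomials (mod 13): C(2,1) = 2; C(6,4) = 15 ≡ 2
Product: 2 × 2 = 4 ≡ 4 (mod 13)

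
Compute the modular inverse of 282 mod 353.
174

gcd(282, 353) = 1, so the inverse exists.
Extended Euclidean algorithm on (353, 282):
353 = 1 × 282 + 71  ⟹  71 = (1)·353 + (-1)·282
282 = 3 × 71 + 69  ⟹  69 = (-3)·353 + (4)·282
71 = 1 × 69 + 2  ⟹  2 = (4)·353 + (-5)·282
69 = 34 × 2 + 1  ⟹  1 = (-139)·353 + (174)·282
So (174)·282 ≡ 1 (mod 353), i.e. 282^(-1) ≡ 174 (mod 353).
Check: 282 × 174 = 49068 ≡ 1 (mod 353)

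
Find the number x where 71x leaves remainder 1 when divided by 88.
31

gcd(71, 88) = 1, so the inverse exists.
Extended Euclidean algorithm on (88, 71):
88 = 1 × 71 + 17  ⟹  17 = (1)·88 + (-1)·71
71 = 4 × 17 + 3  ⟹  3 = (-4)·88 + (5)·71
17 = 5 × 3 + 2  ⟹  2 = (21)·88 + (-26)·71
3 = 1 × 2 + 1  ⟹  1 = (-25)·88 + (31)·71
So (31)·71 ≡ 1 (mod 88), i.e. 71^(-1) ≡ 31 (mod 88).
Check: 71 × 31 = 2201 ≡ 1 (mod 88)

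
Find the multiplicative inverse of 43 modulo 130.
127

gcd(43, 130) = 1, so the inverse exists.
Extended Euclidean algorithm on (130, 43):
130 = 3 × 43 + 1  ⟹  1 = (1)·130 + (-3)·43
So (-3)·43 ≡ 1 (mod 130), i.e. 43^(-1) ≡ -3 ≡ 127 (mod 130).
Check: 43 × 127 = 5461 ≡ 1 (mod 130)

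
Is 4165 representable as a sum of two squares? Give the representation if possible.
14² + 63² (a=14, b=63)

Factorization: 4165 = 5 × 7^2 × 17
By Fermat: n is sum of two squares iff every prime p ≡ 3 (mod 4) appears to even power.
All primes ≡ 3 (mod 4) appear to even power.
Search a = 0, 1, 2, … for 4165 - a² a perfect square: first hit at a = 14: 4165 - 196 = 3969 = 63².
4165 = 14² + 63² = 196 + 3969 ✓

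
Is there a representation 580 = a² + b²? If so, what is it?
2² + 24² (a=2, b=24)

Factorization: 580 = 2^2 × 5 × 29
By Fermat: n is sum of two squares iff every prime p ≡ 3 (mod 4) appears to even power.
All primes ≡ 3 (mod 4) appear to even power.
Search a = 0, 1, 2, … for 580 - a² a perfect square: first hit at a = 2: 580 - 4 = 576 = 24².
580 = 2² + 24² = 4 + 576 ✓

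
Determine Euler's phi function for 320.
128

320 = 2^6 × 5
φ(n) = n × ∏(1 - 1/p) for each prime p dividing n
φ(320) = 320 × (1 - 1/2) × (1 - 1/5) = 128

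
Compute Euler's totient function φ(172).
84

172 = 2^2 × 43
φ(n) = n × ∏(1 - 1/p) for each prime p dividing n
φ(172) = 172 × (1 - 1/2) × (1 - 1/43) = 84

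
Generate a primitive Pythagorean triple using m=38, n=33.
(355, 2508, 2533)

Euclid's formula: a = m² - n², b = 2mn, c = m² + n²
m = 38, n = 33
a = 38² - 33² = 1444 - 1089 = 355
b = 2 × 38 × 33 = 2508
c = 38² + 33² = 1444 + 1089 = 2533
Verification: 355² + 2508² = 126025 + 6290064 = 6416089 = 2533² ✓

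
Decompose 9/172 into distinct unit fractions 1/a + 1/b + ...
1/20 + 1/430

Greedy algorithm:
9/172: ceiling(172/9) = 20, use 1/20
1/430: ceiling(430/1) = 430, use 1/430
Result: 9/172 = 1/20 + 1/430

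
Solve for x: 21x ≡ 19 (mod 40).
x ≡ 39 (mod 40)

gcd(21, 40) = 1, which divides 19, so solutions exist.
Find 21^(-1) mod 40 by the extended Euclidean algorithm:
40 = 1 × 21 + 19  ⟹  19 = (1)·40 + (-1)·21
21 = 1 × 19 + 2  ⟹  2 = (-1)·40 + (2)·21
19 = 9 × 2 + 1  ⟹  1 = (10)·40 + (-19)·21
So (-19)·21 ≡ 1 (mod 40), i.e. 21^(-1) ≡ -19 ≡ 21 (mod 40).
x ≡ 21 × 19 = 399 ≡ 39 (mod 40).
Check: 21 × 39 = 819 ≡ 19 (mod 40).
Unique solution: x ≡ 39 (mod 40)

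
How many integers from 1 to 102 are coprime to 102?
32

102 = 2 × 3 × 17
φ(n) = n × ∏(1 - 1/p) for each prime p dividing n
φ(102) = 102 × (1 - 1/2) × (1 - 1/3) × (1 - 1/17) = 32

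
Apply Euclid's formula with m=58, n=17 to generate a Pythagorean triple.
(3075, 1972, 3653)

Euclid's formula: a = m² - n², b = 2mn, c = m² + n²
m = 58, n = 17
a = 58² - 17² = 3364 - 289 = 3075
b = 2 × 58 × 17 = 1972
c = 58² + 17² = 3364 + 289 = 3653
Verification: 3075² + 1972² = 9455625 + 3888784 = 13344409 = 3653² ✓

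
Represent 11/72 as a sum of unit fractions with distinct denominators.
1/7 + 1/101 + 1/50904

Greedy algorithm:
11/72: ceiling(72/11) = 7, use 1/7
5/504: ceiling(504/5) = 101, use 1/101
1/50904: ceiling(50904/1) = 50904, use 1/50904
Result: 11/72 = 1/7 + 1/101 + 1/50904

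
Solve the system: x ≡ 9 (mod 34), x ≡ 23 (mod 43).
281

Using Chinese Remainder Theorem:
M = 34 × 43 = 1462
M1 = 43, M2 = 34
y1 = 43^(-1) mod 34 = 19
y2 = 34^(-1) mod 43 = 19
x = (9×43×19 + 23×34×19) mod 1462 = 281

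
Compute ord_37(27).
6

37 is prime, so ord(27) divides φ(37) = 36.
Divisors of 36: 1, 2, 3, 4, 6, 9, 12, 18, 36.
Repeated squaring: 27^1 ≡ 27, 27^2 ≡ 26, 27^4 ≡ 10, 27^8 ≡ 26, 27^16 ≡ 10, 27^32 ≡ 26 (mod 37).
Test 27^d mod 37 for each divisor d in increasing order:
27^1 ≡ 27
27^2 ≡ 26
27^3 = 27^2·27^1 ≡ 36
27^4 ≡ 10
27^6 = 27^4·27^2 ≡ 1  ← first divisor giving 1
The order is 6.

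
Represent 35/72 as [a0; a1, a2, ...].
[0; 2, 17, 2]

Euclidean algorithm steps:
35 = 0 × 72 + 35
72 = 2 × 35 + 2
35 = 17 × 2 + 1
2 = 2 × 1 + 0
Continued fraction: [0; 2, 17, 2]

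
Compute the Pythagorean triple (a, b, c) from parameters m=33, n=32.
(65, 2112, 2113)

Euclid's formula: a = m² - n², b = 2mn, c = m² + n²
m = 33, n = 32
a = 33² - 32² = 1089 - 1024 = 65
b = 2 × 33 × 32 = 2112
c = 33² + 32² = 1089 + 1024 = 2113
Verification: 65² + 2112² = 4225 + 4460544 = 4464769 = 2113² ✓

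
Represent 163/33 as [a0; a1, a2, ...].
[4; 1, 15, 2]

Euclidean algorithm steps:
163 = 4 × 33 + 31
33 = 1 × 31 + 2
31 = 15 × 2 + 1
2 = 2 × 1 + 0
Continued fraction: [4; 1, 15, 2]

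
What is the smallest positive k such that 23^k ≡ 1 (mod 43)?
21

43 is prime, so ord(23) divides φ(43) = 42.
Divisors of 42: 1, 2, 3, 6, 7, 14, 21, 42.
Repeated squaring: 23^1 ≡ 23, 23^2 ≡ 13, 23^4 ≡ 40, 23^8 ≡ 9, 23^16 ≡ 38, 23^32 ≡ 25 (mod 43).
Test 23^d mod 43 for each divisor d in increasing order:
23^1 ≡ 23
23^2 ≡ 13
23^3 = 23^2·23^1 ≡ 41
23^6 = 23^4·23^2 ≡ 4
23^7 = 23^4·23^2·23^1 ≡ 6
23^14 = 23^8·23^4·23^2 ≡ 36
23^21 = 23^16·23^4·23^1 ≡ 1  ← first divisor giving 1
The order is 21.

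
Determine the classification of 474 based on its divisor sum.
abundant

Proper divisors of 474: sum = 1 + 2 + 3 + 6 + 79 + 158 + 237 = 486
Since 486 > 474, 474 is abundant.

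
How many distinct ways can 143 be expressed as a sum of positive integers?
20390982757

p(n) counts ways to write n as a sum of positive integers (order ignored).
Euler's pentagonal recurrence: p(k) = p(k-1) + p(k-2) - p(k-5) - p(k-7) + p(k-12) + p(k-15) - ... (offsets j(3j∓1)/2, signs ++--, p(0)=1, p(<0)=0).
DP table for k = 0..142: p(0)=1, p(1)=1, p(2)=2, p(3)=3, p(4)=5, p(5)=7, p(6)=11, p(7)=15, p(8)=22, p(9)=30, p(10)=42, p(11)=56, p(12)=77, p(13)=101, p(14)=135, p(15)=176, p(16)=231, p(17)=297, p(18)=385, p(19)=490, p(20)=627, p(21)=792, p(22)=1002, p(23)=1255, p(24)=1575, p(25)=1958, p(26)=2436, p(27)=3010, p(28)=3718, p(29)=4565, p(30)=5604, p(31)=6842, p(32)=8349, p(33)=10143, p(34)=12310, p(35)=14883, p(36)=17977, p(37)=21637, p(38)=26015, p(39)=31185, p(40)=37338, p(41)=44583, p(42)=53174, p(43)=63261, p(44)=75175, p(45)=89134, p(46)=105558, p(47)=124754, p(48)=147273, p(49)=173525, p(50)=204226, p(51)=239943, p(52)=281589, p(53)=329931, p(54)=386155, p(55)=451276, p(56)=526823, p(57)=614154, p(58)=715220, p(59)=831820, p(60)=966467, p(61)=1121505, p(62)=1300156, p(63)=1505499, p(64)=1741630, p(65)=2012558, p(66)=2323520, p(67)=2679689, p(68)=3087735, p(69)=3554345, p(70)=4087968, p(71)=4697205, p(72)=5392783, p(73)=6185689, p(74)=7089500, p(75)=8118264, p(76)=9289091, p(77)=10619863, p(78)=12132164, p(79)=13848650, p(80)=15796476, p(81)=18004327, p(82)=20506255, p(83)=23338469, p(84)=26543660, p(85)=30167357, p(86)=34262962, p(87)=38887673, p(88)=44108109, p(89)=49995925, p(90)=56634173, p(91)=64112359, p(92)=72533807, p(93)=82010177, p(94)=92669720, p(95)=104651419, p(96)=118114304, p(97)=133230930, p(98)=150198136, p(99)=169229875, p(100)=190569292, p(101)=214481126, p(102)=241265379, p(103)=271248950, p(104)=304801365, p(105)=342325709, p(106)=384276336, p(107)=431149389, p(108)=483502844, p(109)=541946240, p(110)=607163746, p(111)=679903203, p(112)=761002156, p(113)=851376628, p(114)=952050665, p(115)=1064144451, p(116)=1188908248, p(117)=1327710076, p(118)=1482074143, p(119)=1653668665, p(120)=1844349560, p(121)=2056148051, p(122)=2291320912, p(123)=2552338241, p(124)=2841940500, p(125)=3163127352, p(126)=3519222692, p(127)=3913864295, p(128)=4351078600, p(129)=4835271870, p(130)=5371315400, p(131)=5964539504, p(132)=6620830889, p(133)=7346629512, p(134)=8149040695, p(135)=9035836076, p(136)=10015581680, p(137)=11097645016, p(138)=12292341831, p(139)=13610949895, p(140)=15065878135, p(141)=16670689208, p(142)=18440293320.
Final step: p(143) = p(142) + p(141) - p(138) - p(136) + p(131) + p(128) - p(121) - p(117) + p(108) + p(103) - p(92) - p(86) + p(73) + p(66) - p(51) - p(43) + p(26) + p(17)
= 18440293320 + 16670689208 - 12292341831 - 10015581680 + 5964539504 + 4351078600 - 2056148051 - 1327710076 + 483502844 + 271248950 - 72533807 - 34262962 + 6185689 + 2323520 - 239943 - 63261 + 2436 + 297
= 20390982757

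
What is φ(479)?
478

479 = 479
φ(n) = n × ∏(1 - 1/p) for each prime p dividing n
φ(479) = 479 × (1 - 1/479) = 478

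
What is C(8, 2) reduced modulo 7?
0

Using Lucas' theorem:
Write n=8 and k=2 in base 7:
n in base 7: [1, 1]
k in base 7: [0, 2]
C(8,2) mod 7 = ∏ C(n_i, k_i) mod 7
Digit binomials (mod 7): C(1,0) = 1; C(1,2) = 0 (k_i > n_i)
Product: 1 × 0 = 0 ≡ 0 (mod 7)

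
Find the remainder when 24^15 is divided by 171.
45

Repeated squaring. Binary of 15 = 1111.
24^1 ≡ 24 (mod 171); 24^2 ≡ 63 (mod 171); 24^4 ≡ 36 (mod 171); 24^8 ≡ 99 (mod 171)
24^15 = 24^1 × 24^2 × 24^4 × 24^8 ≡ 45 (mod 171)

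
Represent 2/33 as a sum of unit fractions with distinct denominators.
1/17 + 1/561

Greedy algorithm:
2/33: ceiling(33/2) = 17, use 1/17
1/561: ceiling(561/1) = 561, use 1/561
Result: 2/33 = 1/17 + 1/561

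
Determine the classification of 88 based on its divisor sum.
abundant

Proper divisors of 88: sum = 1 + 2 + 4 + 8 + 11 + 22 + 44 = 92
Since 92 > 88, 88 is abundant.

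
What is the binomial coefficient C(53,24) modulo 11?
7

Using Lucas' theorem:
Write n=53 and k=24 in base 11:
n in base 11: [4, 9]
k in base 11: [2, 2]
C(53,24) mod 11 = ∏ C(n_i, k_i) mod 11
Digit binomials (mod 11): C(4,2) = 6; C(9,2) = 36 ≡ 3
Product: 6 × 3 = 18 ≡ 7 (mod 11)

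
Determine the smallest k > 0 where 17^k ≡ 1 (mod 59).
29

59 is prime, so ord(17) divides φ(59) = 58.
Divisors of 58: 1, 2, 29, 58.
Repeated squaring: 17^1 ≡ 17, 17^2 ≡ 53, 17^4 ≡ 36, 17^8 ≡ 57, 17^16 ≡ 4, 17^32 ≡ 16 (mod 59).
Test 17^d mod 59 for each divisor d in increasing order:
17^1 ≡ 17
17^2 ≡ 53
17^29 = 17^16·17^8·17^4·17^1 ≡ 1  ← first divisor giving 1
The order is 29.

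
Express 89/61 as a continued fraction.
[1; 2, 5, 1, 1, 2]

Euclidean algorithm steps:
89 = 1 × 61 + 28
61 = 2 × 28 + 5
28 = 5 × 5 + 3
5 = 1 × 3 + 2
3 = 1 × 2 + 1
2 = 2 × 1 + 0
Continued fraction: [1; 2, 5, 1, 1, 2]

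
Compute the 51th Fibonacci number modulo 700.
674

Matrix identity: Q^n = [[F_(n+1), F_n], [F_n, F_(n-1)]] with Q = [[1,1],[1,0]].
n = 51 = 110011₂. Square-and-multiply, entries mod 700:
Q^1 = [[1,1],[1,0]]
Q^3 = (Q^1)²·Q = [[3,2],[2,1]]
Q^6 = (Q^3)² = [[13,8],[8,5]]
Q^12 = (Q^6)² = [[233,144],[144,89]]
Q^25 = (Q^12)²·Q = [[293,125],[125,168]]
Q^51 = (Q^25)²·Q = [[199,674],[674,225]]
F_51 mod 700 = Q^51[0][1] = 674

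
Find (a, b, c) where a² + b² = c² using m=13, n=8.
(105, 208, 233)

Euclid's formula: a = m² - n², b = 2mn, c = m² + n²
m = 13, n = 8
a = 13² - 8² = 169 - 64 = 105
b = 2 × 13 × 8 = 208
c = 13² + 8² = 169 + 64 = 233
Verification: 105² + 208² = 11025 + 43264 = 54289 = 233² ✓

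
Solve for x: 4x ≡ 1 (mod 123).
31

gcd(4, 123) = 1, so the inverse exists.
Extended Euclidean algorithm on (123, 4):
123 = 30 × 4 + 3  ⟹  3 = (1)·123 + (-30)·4
4 = 1 × 3 + 1  ⟹  1 = (-1)·123 + (31)·4
So (31)·4 ≡ 1 (mod 123), i.e. 4^(-1) ≡ 31 (mod 123).
Check: 4 × 31 = 124 ≡ 1 (mod 123)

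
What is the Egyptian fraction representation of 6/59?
1/10 + 1/590

Greedy algorithm:
6/59: ceiling(59/6) = 10, use 1/10
1/590: ceiling(590/1) = 590, use 1/590
Result: 6/59 = 1/10 + 1/590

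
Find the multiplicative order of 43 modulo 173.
43

173 is prime, so ord(43) divides φ(173) = 172.
Divisors of 172: 1, 2, 4, 43, 86, 172.
Repeated squaring: 43^1 ≡ 43, 43^2 ≡ 119, 43^4 ≡ 148, 43^8 ≡ 106, 43^16 ≡ 164, 43^32 ≡ 81, 43^64 ≡ 160, 43^128 ≡ 169 (mod 173).
Test 43^d mod 173 for each divisor d in increasing order:
43^1 ≡ 43
43^2 ≡ 119
43^4 ≡ 148
43^43 = 43^32·43^8·43^2·43^1 ≡ 1  ← first divisor giving 1
The order is 43.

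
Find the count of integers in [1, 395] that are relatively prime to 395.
312

395 = 5 × 79
φ(n) = n × ∏(1 - 1/p) for each prime p dividing n
φ(395) = 395 × (1 - 1/5) × (1 - 1/79) = 312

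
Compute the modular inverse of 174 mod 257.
161

gcd(174, 257) = 1, so the inverse exists.
Extended Euclidean algorithm on (257, 174):
257 = 1 × 174 + 83  ⟹  83 = (1)·257 + (-1)·174
174 = 2 × 83 + 8  ⟹  8 = (-2)·257 + (3)·174
83 = 10 × 8 + 3  ⟹  3 = (21)·257 + (-31)·174
8 = 2 × 3 + 2  ⟹  2 = (-44)·257 + (65)·174
3 = 1 × 2 + 1  ⟹  1 = (65)·257 + (-96)·174
So (-96)·174 ≡ 1 (mod 257), i.e. 174^(-1) ≡ -96 ≡ 161 (mod 257).
Check: 174 × 161 = 28014 ≡ 1 (mod 257)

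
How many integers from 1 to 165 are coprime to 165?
80

165 = 3 × 5 × 11
φ(n) = n × ∏(1 - 1/p) for each prime p dividing n
φ(165) = 165 × (1 - 1/3) × (1 - 1/5) × (1 - 1/11) = 80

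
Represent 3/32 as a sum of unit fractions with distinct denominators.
1/11 + 1/352

Greedy algorithm:
3/32: ceiling(32/3) = 11, use 1/11
1/352: ceiling(352/1) = 352, use 1/352
Result: 3/32 = 1/11 + 1/352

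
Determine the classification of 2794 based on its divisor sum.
deficient

Proper divisors of 2794: sum = 1 + 2 + 11 + 22 + 127 + 254 + 1397 = 1814
Since 1814 < 2794, 2794 is deficient.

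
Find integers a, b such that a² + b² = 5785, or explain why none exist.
3² + 76² (a=3, b=76)

Factorization: 5785 = 5 × 13 × 89
By Fermat: n is sum of two squares iff every prime p ≡ 3 (mod 4) appears to even power.
All primes ≡ 3 (mod 4) appear to even power.
Search a = 0, 1, 2, … for 5785 - a² a perfect square: first hit at a = 3: 5785 - 9 = 5776 = 76².
5785 = 3² + 76² = 9 + 5776 ✓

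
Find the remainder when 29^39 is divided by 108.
89

Repeated squaring. Binary of 39 = 100111.
29^1 ≡ 29 (mod 108); 29^2 ≡ 85 (mod 108); 29^4 ≡ 97 (mod 108); 29^8 ≡ 13 (mod 108); 29^16 ≡ 61 (mod 108); 29^32 ≡ 49 (mod 108)
29^39 = 29^1 × 29^2 × 29^4 × 29^32 ≡ 89 (mod 108)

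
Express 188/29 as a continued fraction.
[6; 2, 14]

Euclidean algorithm steps:
188 = 6 × 29 + 14
29 = 2 × 14 + 1
14 = 14 × 1 + 0
Continued fraction: [6; 2, 14]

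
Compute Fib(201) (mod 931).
629

Matrix identity: Q^n = [[F_(n+1), F_n], [F_n, F_(n-1)]] with Q = [[1,1],[1,0]].
n = 201 = 11001001₂. Square-and-multiply, entries mod 931:
Q^1 = [[1,1],[1,0]]
Q^3 = (Q^1)²·Q = [[3,2],[2,1]]
Q^6 = (Q^3)² = [[13,8],[8,5]]
Q^12 = (Q^6)² = [[233,144],[144,89]]
Q^25 = (Q^12)²·Q = [[363,545],[545,749]]
Q^50 = (Q^25)² = [[534,890],[890,575]]
Q^100 = (Q^50)² = [[89,150],[150,870]]
Q^201 = (Q^100)²·Q = [[174,629],[629,476]]
F_201 mod 931 = Q^201[0][1] = 629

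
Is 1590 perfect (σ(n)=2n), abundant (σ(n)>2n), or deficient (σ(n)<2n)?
abundant

Proper divisors of 1590: sum = 1 + 2 + 3 + 5 + 6 + 10 + 15 + 30 + 53 + 106 + 159 + 265 + 318 + 530 + 795 = 2298
Since 2298 > 1590, 1590 is abundant.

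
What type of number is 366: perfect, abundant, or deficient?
abundant

Proper divisors of 366: sum = 1 + 2 + 3 + 6 + 61 + 122 + 183 = 378
Since 378 > 366, 366 is abundant.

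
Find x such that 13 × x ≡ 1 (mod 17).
4

gcd(13, 17) = 1, so the inverse exists.
Extended Euclidean algorithm on (17, 13):
17 = 1 × 13 + 4  ⟹  4 = (1)·17 + (-1)·13
13 = 3 × 4 + 1  ⟹  1 = (-3)·17 + (4)·13
So (4)·13 ≡ 1 (mod 17), i.e. 13^(-1) ≡ 4 (mod 17).
Check: 13 × 4 = 52 ≡ 1 (mod 17)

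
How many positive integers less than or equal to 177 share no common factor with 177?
116

177 = 3 × 59
φ(n) = n × ∏(1 - 1/p) for each prime p dividing n
φ(177) = 177 × (1 - 1/3) × (1 - 1/59) = 116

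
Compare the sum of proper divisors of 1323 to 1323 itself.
deficient

Proper divisors of 1323: sum = 1 + 3 + 7 + 9 + 21 + 27 + 49 + 63 + 147 + 189 + 441 = 957
Since 957 < 1323, 1323 is deficient.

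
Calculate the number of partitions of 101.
214481126

p(n) counts ways to write n as a sum of positive integers (order ignored).
Euler's pentagonal recurrence: p(k) = p(k-1) + p(k-2) - p(k-5) - p(k-7) + p(k-12) + p(k-15) - ... (offsets j(3j∓1)/2, signs ++--, p(0)=1, p(<0)=0).
DP table for k = 0..100: p(0)=1, p(1)=1, p(2)=2, p(3)=3, p(4)=5, p(5)=7, p(6)=11, p(7)=15, p(8)=22, p(9)=30, p(10)=42, p(11)=56, p(12)=77, p(13)=101, p(14)=135, p(15)=176, p(16)=231, p(17)=297, p(18)=385, p(19)=490, p(20)=627, p(21)=792, p(22)=1002, p(23)=1255, p(24)=1575, p(25)=1958, p(26)=2436, p(27)=3010, p(28)=3718, p(29)=4565, p(30)=5604, p(31)=6842, p(32)=8349, p(33)=10143, p(34)=12310, p(35)=14883, p(36)=17977, p(37)=21637, p(38)=26015, p(39)=31185, p(40)=37338, p(41)=44583, p(42)=53174, p(43)=63261, p(44)=75175, p(45)=89134, p(46)=105558, p(47)=124754, p(48)=147273, p(49)=173525, p(50)=204226, p(51)=239943, p(52)=281589, p(53)=329931, p(54)=386155, p(55)=451276, p(56)=526823, p(57)=614154, p(58)=715220, p(59)=831820, p(60)=966467, p(61)=1121505, p(62)=1300156, p(63)=1505499, p(64)=1741630, p(65)=2012558, p(66)=2323520, p(67)=2679689, p(68)=3087735, p(69)=3554345, p(70)=4087968, p(71)=4697205, p(72)=5392783, p(73)=6185689, p(74)=7089500, p(75)=8118264, p(76)=9289091, p(77)=10619863, p(78)=12132164, p(79)=13848650, p(80)=15796476, p(81)=18004327, p(82)=20506255, p(83)=23338469, p(84)=26543660, p(85)=30167357, p(86)=34262962, p(87)=38887673, p(88)=44108109, p(89)=49995925, p(90)=56634173, p(91)=64112359, p(92)=72533807, p(93)=82010177, p(94)=92669720, p(95)=104651419, p(96)=118114304, p(97)=133230930, p(98)=150198136, p(99)=169229875, p(100)=190569292.
Final step: p(101) = p(100) + p(99) - p(96) - p(94) + p(89) + p(86) - p(79) - p(75) + p(66) + p(61) - p(50) - p(44) + p(31) + p(24) - p(9) - p(1)
= 190569292 + 169229875 - 118114304 - 92669720 + 49995925 + 34262962 - 13848650 - 8118264 + 2323520 + 1121505 - 204226 - 75175 + 6842 + 1575 - 30 - 1
= 214481126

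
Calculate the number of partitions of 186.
1171432692373

p(n) counts ways to write n as a sum of positive integers (order ignored).
Euler's pentagonal recurrence: p(k) = p(k-1) + p(k-2) - p(k-5) - p(k-7) + p(k-12) + p(k-15) - ... (offsets j(3j∓1)/2, signs ++--, p(0)=1, p(<0)=0).
DP table for k = 0..185: p(0)=1, p(1)=1, p(2)=2, p(3)=3, p(4)=5, p(5)=7, p(6)=11, p(7)=15, p(8)=22, p(9)=30, p(10)=42, p(11)=56, p(12)=77, p(13)=101, p(14)=135, p(15)=176, p(16)=231, p(17)=297, p(18)=385, p(19)=490, p(20)=627, p(21)=792, p(22)=1002, p(23)=1255, p(24)=1575, p(25)=1958, p(26)=2436, p(27)=3010, p(28)=3718, p(29)=4565, p(30)=5604, p(31)=6842, p(32)=8349, p(33)=10143, p(34)=12310, p(35)=14883, p(36)=17977, p(37)=21637, p(38)=26015, p(39)=31185, p(40)=37338, p(41)=44583, p(42)=53174, p(43)=63261, p(44)=75175, p(45)=89134, p(46)=105558, p(47)=124754, p(48)=147273, p(49)=173525, p(50)=204226, p(51)=239943, p(52)=281589, p(53)=329931, p(54)=386155, p(55)=451276, p(56)=526823, p(57)=614154, p(58)=715220, p(59)=831820, p(60)=966467, p(61)=1121505, p(62)=1300156, p(63)=1505499, p(64)=1741630, p(65)=2012558, p(66)=2323520, p(67)=2679689, p(68)=3087735, p(69)=3554345, p(70)=4087968, p(71)=4697205, p(72)=5392783, p(73)=6185689, p(74)=7089500, p(75)=8118264, p(76)=9289091, p(77)=10619863, p(78)=12132164, p(79)=13848650, p(80)=15796476, p(81)=18004327, p(82)=20506255, p(83)=23338469, p(84)=26543660, p(85)=30167357, p(86)=34262962, p(87)=38887673, p(88)=44108109, p(89)=49995925, p(90)=56634173, p(91)=64112359, p(92)=72533807, p(93)=82010177, p(94)=92669720, p(95)=104651419, p(96)=118114304, p(97)=133230930, p(98)=150198136, p(99)=169229875, p(100)=190569292, p(101)=214481126, p(102)=241265379, p(103)=271248950, p(104)=304801365, p(105)=342325709, p(106)=384276336, p(107)=431149389, p(108)=483502844, p(109)=541946240, p(110)=607163746, p(111)=679903203, p(112)=761002156, p(113)=851376628, p(114)=952050665, p(115)=1064144451, p(116)=1188908248, p(117)=1327710076, p(118)=1482074143, p(119)=1653668665, p(120)=1844349560, p(121)=2056148051, p(122)=2291320912, p(123)=2552338241, p(124)=2841940500, p(125)=3163127352, p(126)=3519222692, p(127)=3913864295, p(128)=4351078600, p(129)=4835271870, p(130)=5371315400, p(131)=5964539504, p(132)=6620830889, p(133)=7346629512, p(134)=8149040695, p(135)=9035836076, p(136)=10015581680, p(137)=11097645016, p(138)=12292341831, p(139)=13610949895, p(140)=15065878135, p(141)=16670689208, p(142)=18440293320, p(143)=20390982757, p(144)=22540654445, p(145)=24908858009, p(146)=27517052599, p(147)=30388671978, p(148)=33549419497, p(149)=37027355200, p(150)=40853235313, p(151)=45060624582, p(152)=49686288421, p(153)=54770336324, p(154)=60356673280, p(155)=66493182097, p(156)=73232243759, p(157)=80630964769, p(158)=88751778802, p(159)=97662728555, p(160)=107438159466, p(161)=118159068427, p(162)=129913904637, p(163)=142798995930, p(164)=156919475295, p(165)=172389800255, p(166)=189334822579, p(167)=207890420102, p(168)=228204732751, p(169)=250438925115, p(170)=274768617130, p(171)=301384802048, p(172)=330495499613, p(173)=362326859895, p(174)=397125074750, p(175)=435157697830, p(176)=476715857290, p(177)=522115831195, p(178)=571701605655, p(179)=625846753120, p(180)=684957390936, p(181)=749474411781, p(182)=819876908323, p(183)=896684817527, p(184)=980462880430, p(185)=1071823774337.
Final step: p(186) = p(185) + p(184) - p(181) - p(179) + p(174) + p(171) - p(164) - p(160) + p(151) + p(146) - p(135) - p(129) + p(116) + p(109) - p(94) - p(86) + p(69) + p(60) - p(41) - p(31) + p(10)
= 1071823774337 + 980462880430 - 749474411781 - 625846753120 + 397125074750 + 301384802048 - 156919475295 - 107438159466 + 45060624582 + 27517052599 - 9035836076 - 4835271870 + 1188908248 + 541946240 - 92669720 - 34262962 + 3554345 + 966467 - 44583 - 6842 + 42
= 1171432692373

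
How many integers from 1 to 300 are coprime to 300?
80

300 = 2^2 × 3 × 5^2
φ(n) = n × ∏(1 - 1/p) for each prime p dividing n
φ(300) = 300 × (1 - 1/2) × (1 - 1/3) × (1 - 1/5) = 80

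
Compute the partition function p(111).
679903203

p(n) counts ways to write n as a sum of positive integers (order ignored).
Euler's pentagonal recurrence: p(k) = p(k-1) + p(k-2) - p(k-5) - p(k-7) + p(k-12) + p(k-15) - ... (offsets j(3j∓1)/2, signs ++--, p(0)=1, p(<0)=0).
DP table for k = 0..110: p(0)=1, p(1)=1, p(2)=2, p(3)=3, p(4)=5, p(5)=7, p(6)=11, p(7)=15, p(8)=22, p(9)=30, p(10)=42, p(11)=56, p(12)=77, p(13)=101, p(14)=135, p(15)=176, p(16)=231, p(17)=297, p(18)=385, p(19)=490, p(20)=627, p(21)=792, p(22)=1002, p(23)=1255, p(24)=1575, p(25)=1958, p(26)=2436, p(27)=3010, p(28)=3718, p(29)=4565, p(30)=5604, p(31)=6842, p(32)=8349, p(33)=10143, p(34)=12310, p(35)=14883, p(36)=17977, p(37)=21637, p(38)=26015, p(39)=31185, p(40)=37338, p(41)=44583, p(42)=53174, p(43)=63261, p(44)=75175, p(45)=89134, p(46)=105558, p(47)=124754, p(48)=147273, p(49)=173525, p(50)=204226, p(51)=239943, p(52)=281589, p(53)=329931, p(54)=386155, p(55)=451276, p(56)=526823, p(57)=614154, p(58)=715220, p(59)=831820, p(60)=966467, p(61)=1121505, p(62)=1300156, p(63)=1505499, p(64)=1741630, p(65)=2012558, p(66)=2323520, p(67)=2679689, p(68)=3087735, p(69)=3554345, p(70)=4087968, p(71)=4697205, p(72)=5392783, p(73)=6185689, p(74)=7089500, p(75)=8118264, p(76)=9289091, p(77)=10619863, p(78)=12132164, p(79)=13848650, p(80)=15796476, p(81)=18004327, p(82)=20506255, p(83)=23338469, p(84)=26543660, p(85)=30167357, p(86)=34262962, p(87)=38887673, p(88)=44108109, p(89)=49995925, p(90)=56634173, p(91)=64112359, p(92)=72533807, p(93)=82010177, p(94)=92669720, p(95)=104651419, p(96)=118114304, p(97)=133230930, p(98)=150198136, p(99)=169229875, p(100)=190569292, p(101)=214481126, p(102)=241265379, p(103)=271248950, p(104)=304801365, p(105)=342325709, p(106)=384276336, p(107)=431149389, p(108)=483502844, p(109)=541946240, p(110)=607163746.
Final step: p(111) = p(110) + p(109) - p(106) - p(104) + p(99) + p(96) - p(89) - p(85) + p(76) + p(71) - p(60) - p(54) + p(41) + p(34) - p(19) - p(11)
= 607163746 + 541946240 - 384276336 - 304801365 + 169229875 + 118114304 - 49995925 - 30167357 + 9289091 + 4697205 - 966467 - 386155 + 44583 + 12310 - 490 - 56
= 679903203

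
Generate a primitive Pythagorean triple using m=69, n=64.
(665, 8832, 8857)

Euclid's formula: a = m² - n², b = 2mn, c = m² + n²
m = 69, n = 64
a = 69² - 64² = 4761 - 4096 = 665
b = 2 × 69 × 64 = 8832
c = 69² + 64² = 4761 + 4096 = 8857
Verification: 665² + 8832² = 442225 + 78004224 = 78446449 = 8857² ✓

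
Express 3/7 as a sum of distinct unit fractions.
1/3 + 1/11 + 1/231

Greedy algorithm:
3/7: ceiling(7/3) = 3, use 1/3
2/21: ceiling(21/2) = 11, use 1/11
1/231: ceiling(231/1) = 231, use 1/231
Result: 3/7 = 1/3 + 1/11 + 1/231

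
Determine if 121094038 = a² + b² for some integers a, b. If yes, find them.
Not possible

Factorization: 121094038 = 2 × 13 × 167^3
By Fermat: n is sum of two squares iff every prime p ≡ 3 (mod 4) appears to even power.
Prime(s) ≡ 3 (mod 4) with odd exponent: [(167, 3)]
Therefore 121094038 cannot be expressed as a² + b².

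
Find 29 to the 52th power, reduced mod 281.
163

Repeated squaring. Binary of 52 = 110100.
29^1 ≡ 29 (mod 281); 29^2 ≡ 279 (mod 281); 29^4 ≡ 4 (mod 281); 29^8 ≡ 16 (mod 281); 29^16 ≡ 256 (mod 281); 29^32 ≡ 63 (mod 281)
29^52 = 29^4 × 29^16 × 29^32 ≡ 163 (mod 281)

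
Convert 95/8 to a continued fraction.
[11; 1, 7]

Euclidean algorithm steps:
95 = 11 × 8 + 7
8 = 1 × 7 + 1
7 = 7 × 1 + 0
Continued fraction: [11; 1, 7]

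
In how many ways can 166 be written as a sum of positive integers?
189334822579

p(n) counts ways to write n as a sum of positive integers (order ignored).
Euler's pentagonal recurrence: p(k) = p(k-1) + p(k-2) - p(k-5) - p(k-7) + p(k-12) + p(k-15) - ... (offsets j(3j∓1)/2, signs ++--, p(0)=1, p(<0)=0).
DP table for k = 0..165: p(0)=1, p(1)=1, p(2)=2, p(3)=3, p(4)=5, p(5)=7, p(6)=11, p(7)=15, p(8)=22, p(9)=30, p(10)=42, p(11)=56, p(12)=77, p(13)=101, p(14)=135, p(15)=176, p(16)=231, p(17)=297, p(18)=385, p(19)=490, p(20)=627, p(21)=792, p(22)=1002, p(23)=1255, p(24)=1575, p(25)=1958, p(26)=2436, p(27)=3010, p(28)=3718, p(29)=4565, p(30)=5604, p(31)=6842, p(32)=8349, p(33)=10143, p(34)=12310, p(35)=14883, p(36)=17977, p(37)=21637, p(38)=26015, p(39)=31185, p(40)=37338, p(41)=44583, p(42)=53174, p(43)=63261, p(44)=75175, p(45)=89134, p(46)=105558, p(47)=124754, p(48)=147273, p(49)=173525, p(50)=204226, p(51)=239943, p(52)=281589, p(53)=329931, p(54)=386155, p(55)=451276, p(56)=526823, p(57)=614154, p(58)=715220, p(59)=831820, p(60)=966467, p(61)=1121505, p(62)=1300156, p(63)=1505499, p(64)=1741630, p(65)=2012558, p(66)=2323520, p(67)=2679689, p(68)=3087735, p(69)=3554345, p(70)=4087968, p(71)=4697205, p(72)=5392783, p(73)=6185689, p(74)=7089500, p(75)=8118264, p(76)=9289091, p(77)=10619863, p(78)=12132164, p(79)=13848650, p(80)=15796476, p(81)=18004327, p(82)=20506255, p(83)=23338469, p(84)=26543660, p(85)=30167357, p(86)=34262962, p(87)=38887673, p(88)=44108109, p(89)=49995925, p(90)=56634173, p(91)=64112359, p(92)=72533807, p(93)=82010177, p(94)=92669720, p(95)=104651419, p(96)=118114304, p(97)=133230930, p(98)=150198136, p(99)=169229875, p(100)=190569292, p(101)=214481126, p(102)=241265379, p(103)=271248950, p(104)=304801365, p(105)=342325709, p(106)=384276336, p(107)=431149389, p(108)=483502844, p(109)=541946240, p(110)=607163746, p(111)=679903203, p(112)=761002156, p(113)=851376628, p(114)=952050665, p(115)=1064144451, p(116)=1188908248, p(117)=1327710076, p(118)=1482074143, p(119)=1653668665, p(120)=1844349560, p(121)=2056148051, p(122)=2291320912, p(123)=2552338241, p(124)=2841940500, p(125)=3163127352, p(126)=3519222692, p(127)=3913864295, p(128)=4351078600, p(129)=4835271870, p(130)=5371315400, p(131)=5964539504, p(132)=6620830889, p(133)=7346629512, p(134)=8149040695, p(135)=9035836076, p(136)=10015581680, p(137)=11097645016, p(138)=12292341831, p(139)=13610949895, p(140)=15065878135, p(141)=16670689208, p(142)=18440293320, p(143)=20390982757, p(144)=22540654445, p(145)=24908858009, p(146)=27517052599, p(147)=30388671978, p(148)=33549419497, p(149)=37027355200, p(150)=40853235313, p(151)=45060624582, p(152)=49686288421, p(153)=54770336324, p(154)=60356673280, p(155)=66493182097, p(156)=73232243759, p(157)=80630964769, p(158)=88751778802, p(159)=97662728555, p(160)=107438159466, p(161)=118159068427, p(162)=129913904637, p(163)=142798995930, p(164)=156919475295, p(165)=172389800255.
Final step: p(166) = p(165) + p(164) - p(161) - p(159) + p(154) + p(151) - p(144) - p(140) + p(131) + p(126) - p(115) - p(109) + p(96) + p(89) - p(74) - p(66) + p(49) + p(40) - p(21) - p(11)
= 172389800255 + 156919475295 - 118159068427 - 97662728555 + 60356673280 + 45060624582 - 22540654445 - 15065878135 + 5964539504 + 3519222692 - 1064144451 - 541946240 + 118114304 + 49995925 - 7089500 - 2323520 + 173525 + 37338 - 792 - 56
= 189334822579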